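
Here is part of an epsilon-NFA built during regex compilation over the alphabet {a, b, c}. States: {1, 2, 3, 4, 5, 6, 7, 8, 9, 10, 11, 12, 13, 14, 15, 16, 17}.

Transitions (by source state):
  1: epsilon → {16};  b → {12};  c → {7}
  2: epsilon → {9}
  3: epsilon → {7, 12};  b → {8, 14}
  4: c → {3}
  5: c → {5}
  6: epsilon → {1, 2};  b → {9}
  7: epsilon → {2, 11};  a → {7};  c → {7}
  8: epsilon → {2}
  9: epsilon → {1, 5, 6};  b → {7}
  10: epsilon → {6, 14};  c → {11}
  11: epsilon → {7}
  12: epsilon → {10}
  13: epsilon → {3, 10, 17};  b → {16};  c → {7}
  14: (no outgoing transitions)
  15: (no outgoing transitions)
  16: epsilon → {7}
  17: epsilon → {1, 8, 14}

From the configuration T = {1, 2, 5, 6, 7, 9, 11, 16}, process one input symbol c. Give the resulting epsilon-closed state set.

1 on c → {7}.
5 on c → {5}.
7 on c → {7}.
No c-transition from 2, 6, 9, 11, 16.
Union after reading c: {5, 7}.
Now take the epsilon-closure:
From 7 via epsilon: add 2, 11.
From 2 via epsilon: add 9.
From 9 via epsilon: add 1, 6.
From 1 via epsilon: add 16.
No new states can be added; the closed set is {1, 2, 5, 6, 7, 9, 11, 16}.

{1, 2, 5, 6, 7, 9, 11, 16}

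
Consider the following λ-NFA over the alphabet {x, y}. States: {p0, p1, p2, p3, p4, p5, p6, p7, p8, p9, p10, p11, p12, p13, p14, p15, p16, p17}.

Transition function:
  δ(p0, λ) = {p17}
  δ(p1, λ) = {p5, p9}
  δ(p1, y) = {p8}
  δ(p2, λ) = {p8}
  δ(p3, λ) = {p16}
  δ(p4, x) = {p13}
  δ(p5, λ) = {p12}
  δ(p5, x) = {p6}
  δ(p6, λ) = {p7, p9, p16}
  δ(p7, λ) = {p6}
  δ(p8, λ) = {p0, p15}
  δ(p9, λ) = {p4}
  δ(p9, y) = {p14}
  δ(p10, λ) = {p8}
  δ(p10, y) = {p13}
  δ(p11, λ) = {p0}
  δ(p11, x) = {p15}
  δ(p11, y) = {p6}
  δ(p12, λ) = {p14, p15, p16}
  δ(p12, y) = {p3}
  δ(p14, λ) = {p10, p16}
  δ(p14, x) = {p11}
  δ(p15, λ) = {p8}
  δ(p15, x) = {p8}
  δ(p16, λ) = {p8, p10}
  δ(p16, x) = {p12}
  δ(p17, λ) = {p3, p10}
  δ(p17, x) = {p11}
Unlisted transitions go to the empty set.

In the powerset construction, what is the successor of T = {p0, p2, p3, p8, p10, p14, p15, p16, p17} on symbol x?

p14 on x → {p11}.
p15 on x → {p8}.
p16 on x → {p12}.
p17 on x → {p11}.
No x-transition from p0, p2, p3, p8, p10.
Union after reading x: {p8, p11, p12}.
Now take the λ-closure:
From p8 via λ: add p0, p15.
From p12 via λ: add p14, p16.
From p0 via λ: add p17.
From p14 via λ: add p10.
From p17 via λ: add p3.
No new states can be added; the closed set is {p0, p3, p8, p10, p11, p12, p14, p15, p16, p17}.

{p0, p3, p8, p10, p11, p12, p14, p15, p16, p17}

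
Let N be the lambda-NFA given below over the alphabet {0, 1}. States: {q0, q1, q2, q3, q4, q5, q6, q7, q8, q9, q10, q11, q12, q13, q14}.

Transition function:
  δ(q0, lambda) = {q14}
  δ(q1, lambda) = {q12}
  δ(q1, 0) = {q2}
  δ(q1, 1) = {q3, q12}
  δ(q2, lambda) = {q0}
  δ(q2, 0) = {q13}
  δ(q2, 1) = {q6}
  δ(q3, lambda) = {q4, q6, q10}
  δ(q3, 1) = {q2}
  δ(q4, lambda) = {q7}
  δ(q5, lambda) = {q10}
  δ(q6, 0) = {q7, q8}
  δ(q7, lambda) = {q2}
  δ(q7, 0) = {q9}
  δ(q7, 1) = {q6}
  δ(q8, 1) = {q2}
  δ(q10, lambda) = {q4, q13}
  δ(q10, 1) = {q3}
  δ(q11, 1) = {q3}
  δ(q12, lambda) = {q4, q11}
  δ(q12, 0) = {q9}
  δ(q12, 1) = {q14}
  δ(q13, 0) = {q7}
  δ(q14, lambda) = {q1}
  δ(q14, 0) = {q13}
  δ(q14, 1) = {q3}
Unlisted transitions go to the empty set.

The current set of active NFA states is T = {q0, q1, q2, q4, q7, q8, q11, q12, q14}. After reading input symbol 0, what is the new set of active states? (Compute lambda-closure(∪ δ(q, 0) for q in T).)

q1 on 0 → {q2}.
q2 on 0 → {q13}.
q7 on 0 → {q9}.
q12 on 0 → {q9}.
q14 on 0 → {q13}.
No 0-transition from q0, q4, q8, q11.
Union after reading 0: {q2, q9, q13}.
Now take the lambda-closure:
From q2 via lambda: add q0.
From q0 via lambda: add q14.
From q14 via lambda: add q1.
From q1 via lambda: add q12.
From q12 via lambda: add q4, q11.
From q4 via lambda: add q7.
No new states can be added; the closed set is {q0, q1, q2, q4, q7, q9, q11, q12, q13, q14}.

{q0, q1, q2, q4, q7, q9, q11, q12, q13, q14}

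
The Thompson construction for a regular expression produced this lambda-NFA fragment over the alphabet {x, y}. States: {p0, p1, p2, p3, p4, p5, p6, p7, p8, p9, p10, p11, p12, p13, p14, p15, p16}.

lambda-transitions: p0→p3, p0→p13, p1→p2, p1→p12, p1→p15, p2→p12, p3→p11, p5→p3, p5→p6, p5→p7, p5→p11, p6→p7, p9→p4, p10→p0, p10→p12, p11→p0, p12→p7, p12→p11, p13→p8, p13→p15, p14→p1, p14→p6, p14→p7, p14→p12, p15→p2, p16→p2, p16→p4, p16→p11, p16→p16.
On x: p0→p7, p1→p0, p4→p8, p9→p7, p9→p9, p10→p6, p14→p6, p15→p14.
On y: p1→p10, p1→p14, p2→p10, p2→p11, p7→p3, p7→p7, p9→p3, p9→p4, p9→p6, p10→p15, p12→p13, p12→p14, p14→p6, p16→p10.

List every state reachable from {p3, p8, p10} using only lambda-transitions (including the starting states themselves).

Start with {p3, p8, p10}.
From p3 via lambda: add p11.
From p10 via lambda: add p0, p12.
From p0 via lambda: add p13.
From p12 via lambda: add p7.
From p13 via lambda: add p15.
From p15 via lambda: add p2.
No new states can be added; the closed set is {p0, p2, p3, p7, p8, p10, p11, p12, p13, p15}.

{p0, p2, p3, p7, p8, p10, p11, p12, p13, p15}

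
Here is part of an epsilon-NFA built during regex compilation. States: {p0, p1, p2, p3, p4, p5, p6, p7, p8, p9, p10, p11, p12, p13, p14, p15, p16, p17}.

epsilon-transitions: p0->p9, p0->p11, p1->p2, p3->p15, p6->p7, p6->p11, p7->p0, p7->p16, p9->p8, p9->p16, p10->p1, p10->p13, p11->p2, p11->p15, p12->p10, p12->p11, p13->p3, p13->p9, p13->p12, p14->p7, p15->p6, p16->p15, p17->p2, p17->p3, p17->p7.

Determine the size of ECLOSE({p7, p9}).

9

Start with {p7, p9}.
From p7 via epsilon: add p0, p16.
From p9 via epsilon: add p8.
From p0 via epsilon: add p11.
From p16 via epsilon: add p15.
From p11 via epsilon: add p2.
From p15 via epsilon: add p6.
epsilon-closure = {p0, p2, p6, p7, p8, p9, p11, p15, p16}, which has 9 states.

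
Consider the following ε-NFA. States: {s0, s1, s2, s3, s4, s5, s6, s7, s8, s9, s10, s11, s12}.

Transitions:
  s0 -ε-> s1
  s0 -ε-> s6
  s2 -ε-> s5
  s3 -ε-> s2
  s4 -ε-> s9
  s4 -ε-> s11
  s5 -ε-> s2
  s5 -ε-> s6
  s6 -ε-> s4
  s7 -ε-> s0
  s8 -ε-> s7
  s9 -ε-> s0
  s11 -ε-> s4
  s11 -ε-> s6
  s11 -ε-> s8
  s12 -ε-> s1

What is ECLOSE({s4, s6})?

Start with {s4, s6}.
From s4 via ε: add s9, s11.
From s9 via ε: add s0.
From s11 via ε: add s8.
From s0 via ε: add s1.
From s8 via ε: add s7.
No new states can be added; the closed set is {s0, s1, s4, s6, s7, s8, s9, s11}.

{s0, s1, s4, s6, s7, s8, s9, s11}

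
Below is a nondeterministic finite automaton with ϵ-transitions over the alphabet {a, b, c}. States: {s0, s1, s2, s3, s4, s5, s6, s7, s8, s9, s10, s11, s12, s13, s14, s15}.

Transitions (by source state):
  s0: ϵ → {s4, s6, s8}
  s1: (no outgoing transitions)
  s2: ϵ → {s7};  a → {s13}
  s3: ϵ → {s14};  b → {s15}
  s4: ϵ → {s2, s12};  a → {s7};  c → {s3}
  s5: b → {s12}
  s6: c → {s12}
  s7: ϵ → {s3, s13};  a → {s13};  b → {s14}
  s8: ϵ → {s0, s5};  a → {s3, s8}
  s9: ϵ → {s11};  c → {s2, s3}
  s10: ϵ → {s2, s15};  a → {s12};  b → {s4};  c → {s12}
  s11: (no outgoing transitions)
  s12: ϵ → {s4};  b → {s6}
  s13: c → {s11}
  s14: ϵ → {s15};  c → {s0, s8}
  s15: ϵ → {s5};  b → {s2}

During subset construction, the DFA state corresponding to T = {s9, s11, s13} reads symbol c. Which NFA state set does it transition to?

{s2, s3, s5, s7, s11, s13, s14, s15}

s9 on c → {s2, s3}.
s13 on c → {s11}.
No c-transition from s11.
Union after reading c: {s2, s3, s11}.
Now take the ϵ-closure:
From s2 via ϵ: add s7.
From s3 via ϵ: add s14.
From s7 via ϵ: add s13.
From s14 via ϵ: add s15.
From s15 via ϵ: add s5.
No new states can be added; the closed set is {s2, s3, s5, s7, s11, s13, s14, s15}.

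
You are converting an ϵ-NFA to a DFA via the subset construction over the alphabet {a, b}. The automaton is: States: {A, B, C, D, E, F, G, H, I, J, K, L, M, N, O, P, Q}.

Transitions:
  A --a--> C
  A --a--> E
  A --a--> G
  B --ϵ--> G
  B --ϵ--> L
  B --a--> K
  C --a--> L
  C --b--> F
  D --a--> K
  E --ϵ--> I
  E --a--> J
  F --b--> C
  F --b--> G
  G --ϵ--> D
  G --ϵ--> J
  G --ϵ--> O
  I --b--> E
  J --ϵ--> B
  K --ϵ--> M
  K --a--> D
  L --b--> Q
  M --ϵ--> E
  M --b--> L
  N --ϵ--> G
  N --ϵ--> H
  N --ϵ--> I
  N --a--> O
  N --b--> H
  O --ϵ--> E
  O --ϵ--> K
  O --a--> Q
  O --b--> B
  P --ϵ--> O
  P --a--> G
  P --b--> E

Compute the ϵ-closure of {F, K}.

Start with {F, K}.
From K via ϵ: add M.
From M via ϵ: add E.
From E via ϵ: add I.
No new states can be added; the closed set is {E, F, I, K, M}.

{E, F, I, K, M}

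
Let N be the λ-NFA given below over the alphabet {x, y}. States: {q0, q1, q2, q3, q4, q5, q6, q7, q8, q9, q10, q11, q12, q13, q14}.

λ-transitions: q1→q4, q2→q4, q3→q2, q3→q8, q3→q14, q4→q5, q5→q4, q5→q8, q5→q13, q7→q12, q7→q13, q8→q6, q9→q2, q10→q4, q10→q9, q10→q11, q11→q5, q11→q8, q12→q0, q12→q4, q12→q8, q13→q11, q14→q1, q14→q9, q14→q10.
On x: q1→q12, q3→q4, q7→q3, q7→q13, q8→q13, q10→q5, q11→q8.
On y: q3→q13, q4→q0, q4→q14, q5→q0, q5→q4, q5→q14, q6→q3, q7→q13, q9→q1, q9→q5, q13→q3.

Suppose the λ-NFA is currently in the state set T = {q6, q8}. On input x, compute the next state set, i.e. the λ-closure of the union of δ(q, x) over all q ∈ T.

{q4, q5, q6, q8, q11, q13}

q8 on x → {q13}.
No x-transition from q6.
Union after reading x: {q13}.
Now take the λ-closure:
From q13 via λ: add q11.
From q11 via λ: add q5, q8.
From q5 via λ: add q4.
From q8 via λ: add q6.
No new states can be added; the closed set is {q4, q5, q6, q8, q11, q13}.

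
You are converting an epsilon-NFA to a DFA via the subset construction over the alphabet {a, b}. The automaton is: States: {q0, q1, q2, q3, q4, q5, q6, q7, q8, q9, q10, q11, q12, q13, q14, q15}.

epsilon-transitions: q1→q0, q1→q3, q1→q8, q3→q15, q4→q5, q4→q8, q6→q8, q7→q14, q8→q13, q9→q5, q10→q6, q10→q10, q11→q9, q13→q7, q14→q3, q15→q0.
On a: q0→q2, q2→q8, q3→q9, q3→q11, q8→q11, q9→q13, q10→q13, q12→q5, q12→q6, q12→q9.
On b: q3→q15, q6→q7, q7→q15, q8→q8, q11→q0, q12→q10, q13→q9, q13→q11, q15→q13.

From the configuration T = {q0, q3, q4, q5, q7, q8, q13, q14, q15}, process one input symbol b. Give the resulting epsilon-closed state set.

{q0, q3, q5, q7, q8, q9, q11, q13, q14, q15}

q3 on b → {q15}.
q7 on b → {q15}.
q8 on b → {q8}.
q13 on b → {q9, q11}.
q15 on b → {q13}.
No b-transition from q0, q4, q5, q14.
Union after reading b: {q8, q9, q11, q13, q15}.
Now take the epsilon-closure:
From q9 via epsilon: add q5.
From q13 via epsilon: add q7.
From q15 via epsilon: add q0.
From q7 via epsilon: add q14.
From q14 via epsilon: add q3.
No new states can be added; the closed set is {q0, q3, q5, q7, q8, q9, q11, q13, q14, q15}.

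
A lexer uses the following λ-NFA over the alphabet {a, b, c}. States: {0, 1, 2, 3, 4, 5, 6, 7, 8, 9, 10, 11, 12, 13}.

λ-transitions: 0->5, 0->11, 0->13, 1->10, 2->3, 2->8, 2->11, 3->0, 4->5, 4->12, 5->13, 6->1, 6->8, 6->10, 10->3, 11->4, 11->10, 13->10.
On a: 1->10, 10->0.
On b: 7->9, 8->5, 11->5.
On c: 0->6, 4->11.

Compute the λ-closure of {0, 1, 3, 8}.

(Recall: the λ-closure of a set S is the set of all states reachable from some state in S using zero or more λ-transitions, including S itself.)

{0, 1, 3, 4, 5, 8, 10, 11, 12, 13}

Start with {0, 1, 3, 8}.
From 0 via λ: add 5, 11, 13.
From 1 via λ: add 10.
From 11 via λ: add 4.
From 4 via λ: add 12.
No new states can be added; the closed set is {0, 1, 3, 4, 5, 8, 10, 11, 12, 13}.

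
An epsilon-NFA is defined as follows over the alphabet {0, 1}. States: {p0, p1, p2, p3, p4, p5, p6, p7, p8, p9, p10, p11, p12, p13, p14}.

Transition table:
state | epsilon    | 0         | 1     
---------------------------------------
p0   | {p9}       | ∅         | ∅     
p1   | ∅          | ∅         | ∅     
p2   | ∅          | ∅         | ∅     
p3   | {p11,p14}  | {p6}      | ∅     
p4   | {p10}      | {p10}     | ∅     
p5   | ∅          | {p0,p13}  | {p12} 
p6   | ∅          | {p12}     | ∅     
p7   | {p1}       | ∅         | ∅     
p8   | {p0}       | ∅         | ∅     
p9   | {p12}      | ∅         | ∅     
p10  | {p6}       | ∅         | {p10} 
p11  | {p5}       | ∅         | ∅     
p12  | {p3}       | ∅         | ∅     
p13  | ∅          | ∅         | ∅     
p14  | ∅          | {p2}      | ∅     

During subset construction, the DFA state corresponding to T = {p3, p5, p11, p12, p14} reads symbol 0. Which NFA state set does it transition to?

{p0, p2, p3, p5, p6, p9, p11, p12, p13, p14}

p3 on 0 → {p6}.
p5 on 0 → {p0, p13}.
p14 on 0 → {p2}.
No 0-transition from p11, p12.
Union after reading 0: {p0, p2, p6, p13}.
Now take the epsilon-closure:
From p0 via epsilon: add p9.
From p9 via epsilon: add p12.
From p12 via epsilon: add p3.
From p3 via epsilon: add p11, p14.
From p11 via epsilon: add p5.
No new states can be added; the closed set is {p0, p2, p3, p5, p6, p9, p11, p12, p13, p14}.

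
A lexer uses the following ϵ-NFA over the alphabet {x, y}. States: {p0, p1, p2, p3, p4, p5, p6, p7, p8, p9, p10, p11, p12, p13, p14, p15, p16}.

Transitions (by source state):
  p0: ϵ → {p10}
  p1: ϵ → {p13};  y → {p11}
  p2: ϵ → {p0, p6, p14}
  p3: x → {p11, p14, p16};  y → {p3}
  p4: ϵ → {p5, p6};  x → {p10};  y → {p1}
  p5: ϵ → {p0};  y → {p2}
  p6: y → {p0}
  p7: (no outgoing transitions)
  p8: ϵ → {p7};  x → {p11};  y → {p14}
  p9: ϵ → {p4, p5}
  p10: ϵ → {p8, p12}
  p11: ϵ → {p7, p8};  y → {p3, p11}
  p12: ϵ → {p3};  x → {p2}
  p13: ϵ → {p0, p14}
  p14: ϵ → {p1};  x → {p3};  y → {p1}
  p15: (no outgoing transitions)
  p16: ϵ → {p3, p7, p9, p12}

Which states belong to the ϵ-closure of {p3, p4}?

{p0, p3, p4, p5, p6, p7, p8, p10, p12}

Start with {p3, p4}.
From p4 via ϵ: add p5, p6.
From p5 via ϵ: add p0.
From p0 via ϵ: add p10.
From p10 via ϵ: add p8, p12.
From p8 via ϵ: add p7.
No new states can be added; the closed set is {p0, p3, p4, p5, p6, p7, p8, p10, p12}.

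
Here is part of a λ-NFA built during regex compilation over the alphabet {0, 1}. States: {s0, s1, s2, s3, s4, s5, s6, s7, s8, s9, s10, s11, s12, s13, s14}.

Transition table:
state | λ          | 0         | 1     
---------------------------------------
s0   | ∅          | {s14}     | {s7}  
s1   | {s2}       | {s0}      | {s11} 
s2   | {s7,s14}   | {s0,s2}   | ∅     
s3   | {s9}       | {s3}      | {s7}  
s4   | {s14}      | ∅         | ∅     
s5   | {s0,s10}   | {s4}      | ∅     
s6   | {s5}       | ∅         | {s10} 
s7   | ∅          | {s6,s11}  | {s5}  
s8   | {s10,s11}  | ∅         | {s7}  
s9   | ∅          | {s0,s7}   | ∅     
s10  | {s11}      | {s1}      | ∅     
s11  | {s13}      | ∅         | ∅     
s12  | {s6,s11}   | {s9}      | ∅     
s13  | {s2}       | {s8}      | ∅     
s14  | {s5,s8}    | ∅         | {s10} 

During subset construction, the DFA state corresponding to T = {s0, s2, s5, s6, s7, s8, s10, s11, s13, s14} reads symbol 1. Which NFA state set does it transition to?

s0 on 1 → {s7}.
s6 on 1 → {s10}.
s7 on 1 → {s5}.
s8 on 1 → {s7}.
s14 on 1 → {s10}.
No 1-transition from s2, s5, s10, s11, s13.
Union after reading 1: {s5, s7, s10}.
Now take the λ-closure:
From s5 via λ: add s0.
From s10 via λ: add s11.
From s11 via λ: add s13.
From s13 via λ: add s2.
From s2 via λ: add s14.
From s14 via λ: add s8.
No new states can be added; the closed set is {s0, s2, s5, s7, s8, s10, s11, s13, s14}.

{s0, s2, s5, s7, s8, s10, s11, s13, s14}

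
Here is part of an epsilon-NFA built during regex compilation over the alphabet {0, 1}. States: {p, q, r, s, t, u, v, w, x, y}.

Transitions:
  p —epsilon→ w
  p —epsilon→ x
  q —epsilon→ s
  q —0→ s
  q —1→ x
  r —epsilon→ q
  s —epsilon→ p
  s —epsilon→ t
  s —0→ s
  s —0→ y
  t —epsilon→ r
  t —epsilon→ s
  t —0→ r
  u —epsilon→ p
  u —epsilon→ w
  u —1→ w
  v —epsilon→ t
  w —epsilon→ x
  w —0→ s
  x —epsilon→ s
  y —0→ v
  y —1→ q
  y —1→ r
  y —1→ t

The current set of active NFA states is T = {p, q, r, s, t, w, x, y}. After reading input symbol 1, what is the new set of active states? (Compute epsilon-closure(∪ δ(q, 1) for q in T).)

{p, q, r, s, t, w, x}

q on 1 → {x}.
y on 1 → {q, r, t}.
No 1-transition from p, r, s, t, w, x.
Union after reading 1: {q, r, t, x}.
Now take the epsilon-closure:
From q via epsilon: add s.
From s via epsilon: add p.
From p via epsilon: add w.
No new states can be added; the closed set is {p, q, r, s, t, w, x}.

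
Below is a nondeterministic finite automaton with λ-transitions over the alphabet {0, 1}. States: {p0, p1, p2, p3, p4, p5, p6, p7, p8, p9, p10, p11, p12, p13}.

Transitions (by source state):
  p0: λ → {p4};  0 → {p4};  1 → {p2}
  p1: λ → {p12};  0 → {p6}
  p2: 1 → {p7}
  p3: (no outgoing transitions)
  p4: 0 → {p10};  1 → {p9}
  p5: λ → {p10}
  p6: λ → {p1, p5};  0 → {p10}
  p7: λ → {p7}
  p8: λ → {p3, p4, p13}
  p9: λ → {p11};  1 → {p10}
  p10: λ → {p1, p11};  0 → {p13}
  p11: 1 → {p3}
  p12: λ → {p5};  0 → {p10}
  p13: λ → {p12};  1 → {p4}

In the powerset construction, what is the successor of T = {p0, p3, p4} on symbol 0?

{p1, p4, p5, p10, p11, p12}

p0 on 0 → {p4}.
p4 on 0 → {p10}.
No 0-transition from p3.
Union after reading 0: {p4, p10}.
Now take the λ-closure:
From p10 via λ: add p1, p11.
From p1 via λ: add p12.
From p12 via λ: add p5.
No new states can be added; the closed set is {p1, p4, p5, p10, p11, p12}.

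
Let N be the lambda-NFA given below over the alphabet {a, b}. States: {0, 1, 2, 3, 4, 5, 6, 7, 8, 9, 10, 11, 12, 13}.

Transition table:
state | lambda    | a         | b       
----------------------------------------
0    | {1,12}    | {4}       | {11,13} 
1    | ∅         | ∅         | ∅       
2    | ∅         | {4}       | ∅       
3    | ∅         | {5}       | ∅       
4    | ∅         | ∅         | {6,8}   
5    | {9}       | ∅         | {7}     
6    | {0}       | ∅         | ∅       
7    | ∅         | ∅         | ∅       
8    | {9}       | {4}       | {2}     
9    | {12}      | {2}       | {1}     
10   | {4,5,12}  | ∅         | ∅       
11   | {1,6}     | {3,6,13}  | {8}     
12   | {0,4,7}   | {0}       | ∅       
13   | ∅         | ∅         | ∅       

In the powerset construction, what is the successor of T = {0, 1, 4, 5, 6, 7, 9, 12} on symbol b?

0 on b → {11, 13}.
4 on b → {6, 8}.
5 on b → {7}.
9 on b → {1}.
No b-transition from 1, 6, 7, 12.
Union after reading b: {1, 6, 7, 8, 11, 13}.
Now take the lambda-closure:
From 6 via lambda: add 0.
From 8 via lambda: add 9.
From 0 via lambda: add 12.
From 12 via lambda: add 4.
No new states can be added; the closed set is {0, 1, 4, 6, 7, 8, 9, 11, 12, 13}.

{0, 1, 4, 6, 7, 8, 9, 11, 12, 13}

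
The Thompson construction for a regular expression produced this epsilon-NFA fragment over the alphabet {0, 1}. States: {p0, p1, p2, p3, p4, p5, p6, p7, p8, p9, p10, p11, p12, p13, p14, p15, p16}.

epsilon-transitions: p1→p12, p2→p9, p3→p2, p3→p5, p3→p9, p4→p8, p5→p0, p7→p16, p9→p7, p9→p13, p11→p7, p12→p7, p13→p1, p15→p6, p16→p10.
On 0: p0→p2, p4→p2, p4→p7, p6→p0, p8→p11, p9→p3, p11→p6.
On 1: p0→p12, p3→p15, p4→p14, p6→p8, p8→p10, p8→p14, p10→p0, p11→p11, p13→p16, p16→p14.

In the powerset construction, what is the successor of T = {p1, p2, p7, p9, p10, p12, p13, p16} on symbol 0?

{p0, p1, p2, p3, p5, p7, p9, p10, p12, p13, p16}

p9 on 0 → {p3}.
No 0-transition from p1, p2, p7, p10, p12, p13, p16.
Union after reading 0: {p3}.
Now take the epsilon-closure:
From p3 via epsilon: add p2, p5, p9.
From p5 via epsilon: add p0.
From p9 via epsilon: add p7, p13.
From p7 via epsilon: add p16.
From p13 via epsilon: add p1.
From p1 via epsilon: add p12.
From p16 via epsilon: add p10.
No new states can be added; the closed set is {p0, p1, p2, p3, p5, p7, p9, p10, p12, p13, p16}.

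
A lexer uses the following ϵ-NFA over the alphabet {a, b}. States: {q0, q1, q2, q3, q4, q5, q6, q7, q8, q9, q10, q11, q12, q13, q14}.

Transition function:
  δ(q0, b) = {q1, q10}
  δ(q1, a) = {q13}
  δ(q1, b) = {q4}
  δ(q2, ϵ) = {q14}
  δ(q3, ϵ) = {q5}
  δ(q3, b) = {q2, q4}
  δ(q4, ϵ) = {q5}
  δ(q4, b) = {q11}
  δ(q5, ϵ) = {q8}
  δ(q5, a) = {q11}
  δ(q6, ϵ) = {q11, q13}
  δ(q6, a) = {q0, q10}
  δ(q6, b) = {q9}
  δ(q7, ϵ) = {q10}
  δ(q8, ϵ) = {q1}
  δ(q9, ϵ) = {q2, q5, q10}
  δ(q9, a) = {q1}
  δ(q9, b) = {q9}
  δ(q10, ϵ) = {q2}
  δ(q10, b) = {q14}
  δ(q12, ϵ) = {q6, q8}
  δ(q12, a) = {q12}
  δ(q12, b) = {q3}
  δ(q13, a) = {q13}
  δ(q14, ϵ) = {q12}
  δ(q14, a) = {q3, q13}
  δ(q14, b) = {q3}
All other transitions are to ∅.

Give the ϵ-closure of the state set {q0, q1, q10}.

Start with {q0, q1, q10}.
From q10 via ϵ: add q2.
From q2 via ϵ: add q14.
From q14 via ϵ: add q12.
From q12 via ϵ: add q6, q8.
From q6 via ϵ: add q11, q13.
No new states can be added; the closed set is {q0, q1, q2, q6, q8, q10, q11, q12, q13, q14}.

{q0, q1, q2, q6, q8, q10, q11, q12, q13, q14}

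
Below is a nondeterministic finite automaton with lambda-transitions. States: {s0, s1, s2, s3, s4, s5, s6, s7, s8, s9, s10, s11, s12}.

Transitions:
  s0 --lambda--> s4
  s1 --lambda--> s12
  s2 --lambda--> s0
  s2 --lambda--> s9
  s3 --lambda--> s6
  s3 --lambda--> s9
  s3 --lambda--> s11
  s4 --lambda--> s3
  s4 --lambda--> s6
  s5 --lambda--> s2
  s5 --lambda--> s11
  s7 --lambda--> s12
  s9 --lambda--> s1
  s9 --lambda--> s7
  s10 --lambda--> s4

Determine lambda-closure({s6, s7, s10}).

Start with {s6, s7, s10}.
From s7 via lambda: add s12.
From s10 via lambda: add s4.
From s4 via lambda: add s3.
From s3 via lambda: add s9, s11.
From s9 via lambda: add s1.
No new states can be added; the closed set is {s1, s3, s4, s6, s7, s9, s10, s11, s12}.

{s1, s3, s4, s6, s7, s9, s10, s11, s12}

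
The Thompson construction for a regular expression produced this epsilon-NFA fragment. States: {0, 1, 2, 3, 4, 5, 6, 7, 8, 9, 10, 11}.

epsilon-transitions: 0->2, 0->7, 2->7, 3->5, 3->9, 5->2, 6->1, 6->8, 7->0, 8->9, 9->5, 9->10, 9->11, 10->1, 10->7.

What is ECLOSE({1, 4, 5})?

{0, 1, 2, 4, 5, 7}

Start with {1, 4, 5}.
From 5 via epsilon: add 2.
From 2 via epsilon: add 7.
From 7 via epsilon: add 0.
No new states can be added; the closed set is {0, 1, 2, 4, 5, 7}.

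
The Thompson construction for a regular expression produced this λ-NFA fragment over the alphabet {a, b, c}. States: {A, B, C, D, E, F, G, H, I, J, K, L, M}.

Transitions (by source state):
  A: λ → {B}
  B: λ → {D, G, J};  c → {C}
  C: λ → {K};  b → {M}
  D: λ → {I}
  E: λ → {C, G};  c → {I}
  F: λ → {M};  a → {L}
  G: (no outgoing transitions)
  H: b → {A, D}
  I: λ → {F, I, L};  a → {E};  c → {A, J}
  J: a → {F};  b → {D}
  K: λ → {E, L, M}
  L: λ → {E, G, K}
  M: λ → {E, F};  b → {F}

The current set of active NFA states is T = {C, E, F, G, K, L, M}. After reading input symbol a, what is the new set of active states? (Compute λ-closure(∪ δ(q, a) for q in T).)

F on a → {L}.
No a-transition from C, E, G, K, L, M.
Union after reading a: {L}.
Now take the λ-closure:
From L via λ: add E, G, K.
From E via λ: add C.
From K via λ: add M.
From M via λ: add F.
No new states can be added; the closed set is {C, E, F, G, K, L, M}.

{C, E, F, G, K, L, M}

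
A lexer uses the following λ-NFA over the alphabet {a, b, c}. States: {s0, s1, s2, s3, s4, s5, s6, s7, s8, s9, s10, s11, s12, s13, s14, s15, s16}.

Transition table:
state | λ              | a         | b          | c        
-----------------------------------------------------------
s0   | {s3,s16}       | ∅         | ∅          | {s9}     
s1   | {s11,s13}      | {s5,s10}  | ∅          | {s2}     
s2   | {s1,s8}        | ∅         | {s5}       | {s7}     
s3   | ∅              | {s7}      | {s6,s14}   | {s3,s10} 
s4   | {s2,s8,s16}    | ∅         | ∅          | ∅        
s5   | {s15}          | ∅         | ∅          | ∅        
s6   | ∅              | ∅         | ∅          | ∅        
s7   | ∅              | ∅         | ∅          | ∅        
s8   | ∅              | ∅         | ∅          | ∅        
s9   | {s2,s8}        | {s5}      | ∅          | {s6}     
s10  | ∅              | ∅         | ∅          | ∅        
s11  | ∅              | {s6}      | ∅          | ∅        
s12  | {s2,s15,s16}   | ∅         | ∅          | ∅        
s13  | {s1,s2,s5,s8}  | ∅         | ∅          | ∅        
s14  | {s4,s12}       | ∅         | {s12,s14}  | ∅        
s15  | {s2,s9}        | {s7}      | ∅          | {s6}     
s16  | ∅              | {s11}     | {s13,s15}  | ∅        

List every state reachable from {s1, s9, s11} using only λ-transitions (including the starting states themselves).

Start with {s1, s9, s11}.
From s1 via λ: add s13.
From s9 via λ: add s2, s8.
From s13 via λ: add s5.
From s5 via λ: add s15.
No new states can be added; the closed set is {s1, s2, s5, s8, s9, s11, s13, s15}.

{s1, s2, s5, s8, s9, s11, s13, s15}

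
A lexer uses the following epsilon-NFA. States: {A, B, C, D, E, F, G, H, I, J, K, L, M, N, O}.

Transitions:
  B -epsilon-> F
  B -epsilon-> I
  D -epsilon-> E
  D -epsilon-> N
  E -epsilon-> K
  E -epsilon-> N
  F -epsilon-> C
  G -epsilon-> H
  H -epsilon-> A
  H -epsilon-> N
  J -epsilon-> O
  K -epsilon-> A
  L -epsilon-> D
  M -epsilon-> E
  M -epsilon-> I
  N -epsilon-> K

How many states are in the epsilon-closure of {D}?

Start with {D}.
From D via epsilon: add E, N.
From E via epsilon: add K.
From K via epsilon: add A.
epsilon-closure = {A, D, E, K, N}, which has 5 states.

5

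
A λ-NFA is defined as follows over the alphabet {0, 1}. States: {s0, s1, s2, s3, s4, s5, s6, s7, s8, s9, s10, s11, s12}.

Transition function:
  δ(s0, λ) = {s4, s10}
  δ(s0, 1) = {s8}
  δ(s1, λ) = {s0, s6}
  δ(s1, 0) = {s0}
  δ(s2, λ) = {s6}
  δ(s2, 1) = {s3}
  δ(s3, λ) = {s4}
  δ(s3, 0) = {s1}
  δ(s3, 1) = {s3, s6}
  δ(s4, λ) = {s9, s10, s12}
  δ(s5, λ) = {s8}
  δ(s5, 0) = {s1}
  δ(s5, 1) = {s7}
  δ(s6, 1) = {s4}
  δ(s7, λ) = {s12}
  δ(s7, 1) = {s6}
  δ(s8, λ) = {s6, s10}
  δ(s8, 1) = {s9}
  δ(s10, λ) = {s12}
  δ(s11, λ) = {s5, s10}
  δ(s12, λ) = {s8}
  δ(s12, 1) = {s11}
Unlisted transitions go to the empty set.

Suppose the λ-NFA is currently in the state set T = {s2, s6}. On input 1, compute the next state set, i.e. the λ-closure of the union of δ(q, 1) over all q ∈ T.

s2 on 1 → {s3}.
s6 on 1 → {s4}.
Union after reading 1: {s3, s4}.
Now take the λ-closure:
From s4 via λ: add s9, s10, s12.
From s12 via λ: add s8.
From s8 via λ: add s6.
No new states can be added; the closed set is {s3, s4, s6, s8, s9, s10, s12}.

{s3, s4, s6, s8, s9, s10, s12}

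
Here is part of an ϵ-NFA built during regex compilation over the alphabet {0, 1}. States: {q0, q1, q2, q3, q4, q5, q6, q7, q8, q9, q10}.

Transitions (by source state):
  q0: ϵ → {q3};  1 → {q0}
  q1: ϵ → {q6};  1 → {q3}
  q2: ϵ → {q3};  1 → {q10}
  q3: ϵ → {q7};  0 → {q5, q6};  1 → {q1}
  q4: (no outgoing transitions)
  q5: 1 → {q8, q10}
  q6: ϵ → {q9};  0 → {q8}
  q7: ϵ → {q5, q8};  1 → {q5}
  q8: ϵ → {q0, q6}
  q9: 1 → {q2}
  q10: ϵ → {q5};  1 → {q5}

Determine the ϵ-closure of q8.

Start with {q8}.
From q8 via ϵ: add q0, q6.
From q0 via ϵ: add q3.
From q6 via ϵ: add q9.
From q3 via ϵ: add q7.
From q7 via ϵ: add q5.
No new states can be added; the closed set is {q0, q3, q5, q6, q7, q8, q9}.

{q0, q3, q5, q6, q7, q8, q9}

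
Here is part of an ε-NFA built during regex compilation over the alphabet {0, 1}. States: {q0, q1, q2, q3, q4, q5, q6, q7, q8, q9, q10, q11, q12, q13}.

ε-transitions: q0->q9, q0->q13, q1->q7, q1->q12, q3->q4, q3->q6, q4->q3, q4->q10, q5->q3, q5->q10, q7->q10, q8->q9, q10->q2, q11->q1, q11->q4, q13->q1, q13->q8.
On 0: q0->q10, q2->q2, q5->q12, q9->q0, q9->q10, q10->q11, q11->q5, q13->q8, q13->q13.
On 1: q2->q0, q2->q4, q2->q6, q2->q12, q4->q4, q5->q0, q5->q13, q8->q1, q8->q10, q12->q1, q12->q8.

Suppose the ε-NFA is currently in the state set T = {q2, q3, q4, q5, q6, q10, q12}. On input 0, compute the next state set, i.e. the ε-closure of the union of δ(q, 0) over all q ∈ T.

q2 on 0 → {q2}.
q5 on 0 → {q12}.
q10 on 0 → {q11}.
No 0-transition from q3, q4, q6, q12.
Union after reading 0: {q2, q11, q12}.
Now take the ε-closure:
From q11 via ε: add q1, q4.
From q1 via ε: add q7.
From q4 via ε: add q3, q10.
From q3 via ε: add q6.
No new states can be added; the closed set is {q1, q2, q3, q4, q6, q7, q10, q11, q12}.

{q1, q2, q3, q4, q6, q7, q10, q11, q12}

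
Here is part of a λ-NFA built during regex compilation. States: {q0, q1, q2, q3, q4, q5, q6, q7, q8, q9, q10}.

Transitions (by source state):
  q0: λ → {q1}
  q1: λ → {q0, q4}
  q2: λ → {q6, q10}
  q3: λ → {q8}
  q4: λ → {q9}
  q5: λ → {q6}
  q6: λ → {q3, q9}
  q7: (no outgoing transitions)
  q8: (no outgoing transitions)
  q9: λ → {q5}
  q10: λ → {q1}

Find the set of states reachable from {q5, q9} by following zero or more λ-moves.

Start with {q5, q9}.
From q5 via λ: add q6.
From q6 via λ: add q3.
From q3 via λ: add q8.
No new states can be added; the closed set is {q3, q5, q6, q8, q9}.

{q3, q5, q6, q8, q9}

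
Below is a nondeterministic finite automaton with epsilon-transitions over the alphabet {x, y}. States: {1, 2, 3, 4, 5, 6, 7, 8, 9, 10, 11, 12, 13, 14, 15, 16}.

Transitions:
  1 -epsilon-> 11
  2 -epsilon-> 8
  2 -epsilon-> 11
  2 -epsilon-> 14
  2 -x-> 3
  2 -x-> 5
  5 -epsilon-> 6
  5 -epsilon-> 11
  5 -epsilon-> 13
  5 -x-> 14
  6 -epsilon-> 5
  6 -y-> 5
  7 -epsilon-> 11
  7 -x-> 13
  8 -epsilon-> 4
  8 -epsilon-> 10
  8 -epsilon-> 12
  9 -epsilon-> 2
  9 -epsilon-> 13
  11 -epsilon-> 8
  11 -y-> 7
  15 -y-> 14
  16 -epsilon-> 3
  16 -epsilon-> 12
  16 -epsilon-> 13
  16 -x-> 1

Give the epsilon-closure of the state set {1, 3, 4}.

{1, 3, 4, 8, 10, 11, 12}

Start with {1, 3, 4}.
From 1 via epsilon: add 11.
From 11 via epsilon: add 8.
From 8 via epsilon: add 10, 12.
No new states can be added; the closed set is {1, 3, 4, 8, 10, 11, 12}.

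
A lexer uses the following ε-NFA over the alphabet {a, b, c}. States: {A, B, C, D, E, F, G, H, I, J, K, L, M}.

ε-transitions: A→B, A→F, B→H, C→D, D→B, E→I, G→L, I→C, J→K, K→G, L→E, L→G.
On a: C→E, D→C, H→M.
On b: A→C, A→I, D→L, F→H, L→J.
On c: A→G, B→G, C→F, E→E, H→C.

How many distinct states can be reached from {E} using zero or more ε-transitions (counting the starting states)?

Start with {E}.
From E via ε: add I.
From I via ε: add C.
From C via ε: add D.
From D via ε: add B.
From B via ε: add H.
ε-closure = {B, C, D, E, H, I}, which has 6 states.

6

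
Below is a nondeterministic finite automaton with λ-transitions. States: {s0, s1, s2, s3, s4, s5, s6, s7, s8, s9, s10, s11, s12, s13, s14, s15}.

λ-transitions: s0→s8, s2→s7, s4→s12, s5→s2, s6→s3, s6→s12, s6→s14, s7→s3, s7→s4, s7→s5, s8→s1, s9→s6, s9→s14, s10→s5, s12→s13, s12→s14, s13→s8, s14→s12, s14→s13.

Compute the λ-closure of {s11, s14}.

{s1, s8, s11, s12, s13, s14}

Start with {s11, s14}.
From s14 via λ: add s12, s13.
From s13 via λ: add s8.
From s8 via λ: add s1.
No new states can be added; the closed set is {s1, s8, s11, s12, s13, s14}.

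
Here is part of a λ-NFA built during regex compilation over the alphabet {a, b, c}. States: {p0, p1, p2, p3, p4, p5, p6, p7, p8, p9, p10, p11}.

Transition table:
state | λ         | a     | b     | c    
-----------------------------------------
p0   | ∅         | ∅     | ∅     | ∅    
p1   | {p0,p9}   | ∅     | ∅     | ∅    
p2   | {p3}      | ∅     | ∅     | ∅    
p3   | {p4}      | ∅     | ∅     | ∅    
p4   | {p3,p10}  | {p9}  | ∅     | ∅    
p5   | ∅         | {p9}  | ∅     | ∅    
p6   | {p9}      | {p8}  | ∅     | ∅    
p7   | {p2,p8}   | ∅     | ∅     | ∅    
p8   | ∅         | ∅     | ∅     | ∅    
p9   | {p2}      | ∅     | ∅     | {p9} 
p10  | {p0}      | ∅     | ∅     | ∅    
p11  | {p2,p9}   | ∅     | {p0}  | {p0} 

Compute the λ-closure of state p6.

Start with {p6}.
From p6 via λ: add p9.
From p9 via λ: add p2.
From p2 via λ: add p3.
From p3 via λ: add p4.
From p4 via λ: add p10.
From p10 via λ: add p0.
No new states can be added; the closed set is {p0, p2, p3, p4, p6, p9, p10}.

{p0, p2, p3, p4, p6, p9, p10}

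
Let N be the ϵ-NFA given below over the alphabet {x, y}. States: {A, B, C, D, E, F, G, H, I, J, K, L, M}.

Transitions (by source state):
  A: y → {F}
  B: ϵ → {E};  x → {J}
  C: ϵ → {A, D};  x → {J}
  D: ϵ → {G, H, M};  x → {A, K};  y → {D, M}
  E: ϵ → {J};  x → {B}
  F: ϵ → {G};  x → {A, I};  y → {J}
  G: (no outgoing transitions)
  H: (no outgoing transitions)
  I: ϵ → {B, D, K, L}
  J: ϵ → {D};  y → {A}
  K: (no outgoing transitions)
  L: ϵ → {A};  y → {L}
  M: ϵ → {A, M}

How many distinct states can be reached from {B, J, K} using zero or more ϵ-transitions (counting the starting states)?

Start with {B, J, K}.
From B via ϵ: add E.
From J via ϵ: add D.
From D via ϵ: add G, H, M.
From M via ϵ: add A.
ϵ-closure = {A, B, D, E, G, H, J, K, M}, which has 9 states.

9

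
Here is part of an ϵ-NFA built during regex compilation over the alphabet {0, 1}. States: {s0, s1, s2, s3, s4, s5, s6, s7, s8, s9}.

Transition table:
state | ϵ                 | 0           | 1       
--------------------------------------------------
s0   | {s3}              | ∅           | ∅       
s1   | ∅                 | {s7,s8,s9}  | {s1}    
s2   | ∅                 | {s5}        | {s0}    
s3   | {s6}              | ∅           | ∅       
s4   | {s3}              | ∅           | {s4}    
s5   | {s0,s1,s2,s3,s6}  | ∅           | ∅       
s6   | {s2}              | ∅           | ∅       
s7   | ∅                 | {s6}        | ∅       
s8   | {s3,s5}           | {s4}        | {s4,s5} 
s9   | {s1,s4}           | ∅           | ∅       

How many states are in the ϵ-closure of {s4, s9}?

Start with {s4, s9}.
From s4 via ϵ: add s3.
From s9 via ϵ: add s1.
From s3 via ϵ: add s6.
From s6 via ϵ: add s2.
ϵ-closure = {s1, s2, s3, s4, s6, s9}, which has 6 states.

6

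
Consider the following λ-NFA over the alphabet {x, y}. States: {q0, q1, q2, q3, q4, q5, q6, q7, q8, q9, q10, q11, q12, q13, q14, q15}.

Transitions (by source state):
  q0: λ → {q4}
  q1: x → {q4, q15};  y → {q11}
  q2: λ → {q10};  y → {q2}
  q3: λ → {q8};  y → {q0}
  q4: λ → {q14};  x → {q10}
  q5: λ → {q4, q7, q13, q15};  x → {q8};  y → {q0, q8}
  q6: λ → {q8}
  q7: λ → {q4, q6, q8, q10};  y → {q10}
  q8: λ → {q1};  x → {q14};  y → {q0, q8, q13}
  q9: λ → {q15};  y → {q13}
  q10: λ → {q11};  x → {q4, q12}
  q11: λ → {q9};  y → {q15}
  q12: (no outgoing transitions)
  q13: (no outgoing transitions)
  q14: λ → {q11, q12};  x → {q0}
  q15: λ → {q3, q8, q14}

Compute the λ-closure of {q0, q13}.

{q0, q1, q3, q4, q8, q9, q11, q12, q13, q14, q15}

Start with {q0, q13}.
From q0 via λ: add q4.
From q4 via λ: add q14.
From q14 via λ: add q11, q12.
From q11 via λ: add q9.
From q9 via λ: add q15.
From q15 via λ: add q3, q8.
From q8 via λ: add q1.
No new states can be added; the closed set is {q0, q1, q3, q4, q8, q9, q11, q12, q13, q14, q15}.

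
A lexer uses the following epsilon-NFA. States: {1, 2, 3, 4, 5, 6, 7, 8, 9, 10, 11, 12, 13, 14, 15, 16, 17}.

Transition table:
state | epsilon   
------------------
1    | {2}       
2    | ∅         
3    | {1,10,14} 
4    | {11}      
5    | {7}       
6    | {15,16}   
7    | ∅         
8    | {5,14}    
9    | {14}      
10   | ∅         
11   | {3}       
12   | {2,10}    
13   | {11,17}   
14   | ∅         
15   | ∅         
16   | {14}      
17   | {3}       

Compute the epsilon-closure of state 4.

Start with {4}.
From 4 via epsilon: add 11.
From 11 via epsilon: add 3.
From 3 via epsilon: add 1, 10, 14.
From 1 via epsilon: add 2.
No new states can be added; the closed set is {1, 2, 3, 4, 10, 11, 14}.

{1, 2, 3, 4, 10, 11, 14}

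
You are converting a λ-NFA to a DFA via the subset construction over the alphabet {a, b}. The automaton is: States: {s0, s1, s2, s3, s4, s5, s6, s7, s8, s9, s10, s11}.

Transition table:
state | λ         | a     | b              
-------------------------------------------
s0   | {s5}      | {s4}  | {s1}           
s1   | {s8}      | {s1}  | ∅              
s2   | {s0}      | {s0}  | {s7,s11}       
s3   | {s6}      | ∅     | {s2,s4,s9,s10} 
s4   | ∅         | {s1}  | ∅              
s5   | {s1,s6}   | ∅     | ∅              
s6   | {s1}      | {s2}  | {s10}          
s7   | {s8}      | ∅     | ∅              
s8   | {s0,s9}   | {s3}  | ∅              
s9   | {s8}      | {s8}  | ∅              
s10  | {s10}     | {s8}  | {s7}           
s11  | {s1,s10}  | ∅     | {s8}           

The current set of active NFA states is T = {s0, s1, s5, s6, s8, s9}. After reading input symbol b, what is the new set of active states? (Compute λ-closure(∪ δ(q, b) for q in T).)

s0 on b → {s1}.
s6 on b → {s10}.
No b-transition from s1, s5, s8, s9.
Union after reading b: {s1, s10}.
Now take the λ-closure:
From s1 via λ: add s8.
From s8 via λ: add s0, s9.
From s0 via λ: add s5.
From s5 via λ: add s6.
No new states can be added; the closed set is {s0, s1, s5, s6, s8, s9, s10}.

{s0, s1, s5, s6, s8, s9, s10}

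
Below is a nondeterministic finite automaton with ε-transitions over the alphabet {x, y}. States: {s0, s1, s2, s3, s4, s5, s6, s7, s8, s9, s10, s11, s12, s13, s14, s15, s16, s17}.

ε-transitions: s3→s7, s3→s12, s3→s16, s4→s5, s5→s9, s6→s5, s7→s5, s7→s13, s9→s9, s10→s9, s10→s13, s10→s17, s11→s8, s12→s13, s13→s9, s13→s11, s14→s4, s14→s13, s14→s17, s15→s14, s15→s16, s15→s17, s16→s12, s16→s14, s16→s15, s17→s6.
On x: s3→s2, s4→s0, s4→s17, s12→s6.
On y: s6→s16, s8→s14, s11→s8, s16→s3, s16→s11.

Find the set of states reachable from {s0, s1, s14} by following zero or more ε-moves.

Start with {s0, s1, s14}.
From s14 via ε: add s4, s13, s17.
From s4 via ε: add s5.
From s13 via ε: add s9, s11.
From s17 via ε: add s6.
From s11 via ε: add s8.
No new states can be added; the closed set is {s0, s1, s4, s5, s6, s8, s9, s11, s13, s14, s17}.

{s0, s1, s4, s5, s6, s8, s9, s11, s13, s14, s17}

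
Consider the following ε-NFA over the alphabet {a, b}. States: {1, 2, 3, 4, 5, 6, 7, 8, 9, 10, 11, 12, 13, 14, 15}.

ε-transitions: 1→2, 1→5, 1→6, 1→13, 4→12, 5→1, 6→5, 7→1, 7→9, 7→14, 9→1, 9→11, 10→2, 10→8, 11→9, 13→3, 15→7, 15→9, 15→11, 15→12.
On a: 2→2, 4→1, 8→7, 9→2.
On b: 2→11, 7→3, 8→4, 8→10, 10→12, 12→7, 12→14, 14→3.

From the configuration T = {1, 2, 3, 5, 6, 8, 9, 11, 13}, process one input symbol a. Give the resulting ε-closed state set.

{1, 2, 3, 5, 6, 7, 9, 11, 13, 14}

2 on a → {2}.
8 on a → {7}.
9 on a → {2}.
No a-transition from 1, 3, 5, 6, 11, 13.
Union after reading a: {2, 7}.
Now take the ε-closure:
From 7 via ε: add 1, 9, 14.
From 1 via ε: add 5, 6, 13.
From 9 via ε: add 11.
From 13 via ε: add 3.
No new states can be added; the closed set is {1, 2, 3, 5, 6, 7, 9, 11, 13, 14}.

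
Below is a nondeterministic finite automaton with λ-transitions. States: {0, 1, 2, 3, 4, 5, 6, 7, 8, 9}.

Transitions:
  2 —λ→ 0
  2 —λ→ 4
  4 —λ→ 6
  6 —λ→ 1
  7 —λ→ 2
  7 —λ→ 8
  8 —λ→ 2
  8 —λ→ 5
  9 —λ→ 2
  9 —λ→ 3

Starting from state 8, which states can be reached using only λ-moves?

Start with {8}.
From 8 via λ: add 2, 5.
From 2 via λ: add 0, 4.
From 4 via λ: add 6.
From 6 via λ: add 1.
No new states can be added; the closed set is {0, 1, 2, 4, 5, 6, 8}.

{0, 1, 2, 4, 5, 6, 8}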